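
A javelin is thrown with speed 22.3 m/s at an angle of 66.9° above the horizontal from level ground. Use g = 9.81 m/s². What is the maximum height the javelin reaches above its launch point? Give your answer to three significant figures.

21.4 m

Vertical component of launch velocity: v_y = 22.3 sin 66.9° = 20.51 m/s.
At the highest point the vertical velocity is zero, so v_y² = 2 g h_max.
h_max = (20.51)² / (2 × 9.81) = 420.7 / 19.62 = 21.4 m.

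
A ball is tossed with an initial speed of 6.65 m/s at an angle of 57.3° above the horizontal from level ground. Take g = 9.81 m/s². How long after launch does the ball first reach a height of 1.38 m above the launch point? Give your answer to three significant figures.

v_y0 = 6.65 sin 57.3° = 5.596 m/s.
Set y = v_y0 t − ½ g t² = 1.38: 4.905 t² − 5.596 t + 1.38 = 0.
t = [5.596 ± √(31.32 − 27.08)] / 9.81 = (5.596 ± 2.059) / 9.81, giving t = 0.361 s or t = 0.780 s.
The ball is on the way up at the first time, so t = 0.361 s.

0.361 s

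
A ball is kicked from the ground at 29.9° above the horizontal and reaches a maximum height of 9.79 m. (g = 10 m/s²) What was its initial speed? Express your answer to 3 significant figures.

28.1 m/s

At maximum height v_y = 0, so (v₀ sin θ)² = 2 g H.
v₀ sin 29.9° = √(2 × 10 × 9.79) = 13.99 m/s.
v₀ = 13.99 / sin 29.9° = 13.99 / 0.4985 = 28.1 m/s.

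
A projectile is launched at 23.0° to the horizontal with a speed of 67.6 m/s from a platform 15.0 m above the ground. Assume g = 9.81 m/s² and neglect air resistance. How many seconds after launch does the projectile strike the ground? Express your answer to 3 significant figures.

Vertical component: v_y = 67.6 sin 23.0° = 26.41 m/s.
Taking up as positive with launch at y = 15.0 m, landing at y = 0: 0 = 15.0 + 26.41 t − ½(9.81) t².
Solving 4.905 t² − 26.41 t − 15.0 = 0 gives t = [26.41 + √(26.41² + 4·4.905·15.0)] / 9.810 = 5.90 s.

5.90 s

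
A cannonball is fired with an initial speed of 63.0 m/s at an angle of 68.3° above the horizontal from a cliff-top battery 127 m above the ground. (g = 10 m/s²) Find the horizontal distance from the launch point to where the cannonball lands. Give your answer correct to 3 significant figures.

Components: v_x = 63.0 cos 68.3° = 23.29 m/s, v_y = 63.0 sin 68.3° = 58.54 m/s.
Vertical: 0 = 127 + 58.54 t − ½(10) t² ⇒ 5.000 t² − 58.54 t − 127 = 0.
t = [58.54 + √(3427 + 2540)] / 10.00 = 13.58 s.
Horizontal: R = v_x · t = 23.29 × 13.58 = 316 m.

316 m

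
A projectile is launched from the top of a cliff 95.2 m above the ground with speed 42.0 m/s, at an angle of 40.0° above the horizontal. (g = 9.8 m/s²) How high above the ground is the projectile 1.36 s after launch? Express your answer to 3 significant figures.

v_y0 = 42.0 sin 40.0° = 27.00 m/s.
y(t) = 95.2 + v_y0 t − ½ g t² = 95.2 + 27.00×1.36 − ½×9.8×1.36² = 123 m.

123 m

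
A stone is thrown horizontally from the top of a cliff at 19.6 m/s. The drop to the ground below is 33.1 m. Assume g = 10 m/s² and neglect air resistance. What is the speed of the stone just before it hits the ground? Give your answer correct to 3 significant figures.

Fall time: t = √(2 × 33.1 / 10) = 2.573 s.
At impact: v_x = 19.6 m/s (unchanged), v_y = g t = 10 × 2.573 = 25.73 m/s.
Speed = √(v_x² + v_y²) = √(384.2 + 662.0) = 32.3 m/s.

32.3 m/s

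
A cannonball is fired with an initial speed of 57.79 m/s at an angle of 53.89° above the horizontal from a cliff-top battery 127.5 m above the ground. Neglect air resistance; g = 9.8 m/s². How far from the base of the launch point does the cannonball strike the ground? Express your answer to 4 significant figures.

Components: v_x = 57.79 cos 53.89° = 34.058 m/s, v_y = 57.79 sin 53.89° = 46.688 m/s.
Vertical: 0 = 127.5 + 46.688 t − ½(9.8) t² ⇒ 4.900 t² − 46.688 t − 127.5 = 0.
t = [46.688 + √(2179.8 + 2499.0)] / 9.800 = 11.744 s.
Horizontal: R = v_x · t = 34.058 × 11.744 = 400.0 m.

400.0 m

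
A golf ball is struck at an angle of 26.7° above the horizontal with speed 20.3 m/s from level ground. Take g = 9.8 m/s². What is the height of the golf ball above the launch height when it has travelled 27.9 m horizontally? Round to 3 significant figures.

v_x = 20.3 cos 26.7° = 18.14 m/s, v_y0 = 20.3 sin 26.7° = 9.121 m/s.
Time to reach x = 27.9 m: t = x / v_x = 27.9 / 18.14 = 1.538 s.
y = v_y0 t − ½ g t² = 9.121×1.538 − 4.900×1.538² = 2.44 m.

2.44 m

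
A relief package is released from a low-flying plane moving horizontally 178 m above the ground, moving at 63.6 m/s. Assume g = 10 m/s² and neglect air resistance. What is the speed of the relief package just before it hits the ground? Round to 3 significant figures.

Fall time: t = √(2 × 178 / 10) = 5.967 s.
At impact: v_x = 63.6 m/s (unchanged), v_y = g t = 10 × 5.967 = 59.67 m/s.
Speed = √(v_x² + v_y²) = √(4045 + 3561) = 87.2 m/s.

87.2 m/s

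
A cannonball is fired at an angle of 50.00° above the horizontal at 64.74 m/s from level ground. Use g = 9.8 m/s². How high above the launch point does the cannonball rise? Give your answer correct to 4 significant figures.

125.5 m

Vertical component of launch velocity: v_y = 64.74 sin 50.00° = 49.594 m/s.
At the highest point the vertical velocity is zero, so v_y² = 2 g h_max.
h_max = (49.594)² / (2 × 9.8) = 2459.6 / 19.60 = 125.5 m.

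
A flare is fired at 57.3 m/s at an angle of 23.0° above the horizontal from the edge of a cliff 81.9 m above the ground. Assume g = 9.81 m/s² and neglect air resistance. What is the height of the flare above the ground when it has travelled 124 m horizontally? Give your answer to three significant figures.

107 m

v_x = 57.3 cos 23.0° = 52.74 m/s, v_y0 = 57.3 sin 23.0° = 22.39 m/s.
Time to reach x = 124 m: t = x / v_x = 124 / 52.74 = 2.351 s.
y = 81.9 + v_y0 t − ½ g t² = 81.9 + 22.39×2.351 − 4.905×2.351² = 107 m.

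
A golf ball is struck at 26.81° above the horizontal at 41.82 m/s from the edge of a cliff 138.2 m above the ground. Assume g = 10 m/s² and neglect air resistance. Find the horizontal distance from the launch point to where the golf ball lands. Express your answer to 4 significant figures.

Components: v_x = 41.82 cos 26.81° = 37.325 m/s, v_y = 41.82 sin 26.81° = 18.862 m/s.
Vertical: 0 = 138.2 + 18.862 t − ½(10) t² ⇒ 5.000 t² − 18.862 t − 138.2 = 0.
t = [18.862 + √(355.78 + 2764.0)] / 10.00 = 7.4717 s.
Horizontal: R = v_x · t = 37.325 × 7.4717 = 278.9 m.

278.9 m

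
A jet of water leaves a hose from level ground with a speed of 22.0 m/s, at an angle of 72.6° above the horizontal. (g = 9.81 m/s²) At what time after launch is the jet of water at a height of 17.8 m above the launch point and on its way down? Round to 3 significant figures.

3.11 s

v_y0 = 22.0 sin 72.6° = 20.99 m/s.
Set y = v_y0 t − ½ g t² = 17.8: 4.905 t² − 20.99 t + 17.8 = 0.
t = [20.99 ± √(440.6 − 349.2)] / 9.81 = (20.99 ± 9.560) / 9.81, giving t = 1.17 s or t = 3.11 s.
On the way down corresponds to the larger root: t = 3.11 s.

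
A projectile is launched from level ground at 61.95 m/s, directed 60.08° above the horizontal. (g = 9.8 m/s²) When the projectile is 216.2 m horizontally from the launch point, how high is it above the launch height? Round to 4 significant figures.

135.8 m

v_x = 61.95 cos 60.08° = 30.900 m/s, v_y0 = 61.95 sin 60.08° = 53.693 m/s.
Time to reach x = 216.2 m: t = x / v_x = 216.2 / 30.900 = 6.9968 s.
y = v_y0 t − ½ g t² = 53.693×6.9968 − 4.900×6.9968² = 135.8 m.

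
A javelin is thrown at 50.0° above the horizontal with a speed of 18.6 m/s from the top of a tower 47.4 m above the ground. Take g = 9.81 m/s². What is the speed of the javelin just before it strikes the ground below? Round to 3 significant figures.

35.7 m/s

v_x = 18.6 cos 50.0° = 11.96 m/s is unchanged throughout.
For the vertical component, v_y² = v_y0² + 2 g h = (14.25)² + 2×9.81×47.4 = 1133, so |v_y| = 33.66 m/s.
Impact speed = √(v_x² + v_y²) = √(143.0 + 1133) = 35.7 m/s.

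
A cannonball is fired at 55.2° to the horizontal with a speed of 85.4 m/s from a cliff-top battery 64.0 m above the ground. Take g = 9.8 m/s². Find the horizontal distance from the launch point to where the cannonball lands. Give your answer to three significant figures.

Components: v_x = 85.4 cos 55.2° = 48.74 m/s, v_y = 85.4 sin 55.2° = 70.13 m/s.
Vertical: 0 = 64.0 + 70.13 t − ½(9.8) t² ⇒ 4.900 t² − 70.13 t − 64.0 = 0.
t = [70.13 + √(4918 + 1254)] / 9.800 = 15.17 s.
Horizontal: R = v_x · t = 48.74 × 15.17 = 739 m.

739 m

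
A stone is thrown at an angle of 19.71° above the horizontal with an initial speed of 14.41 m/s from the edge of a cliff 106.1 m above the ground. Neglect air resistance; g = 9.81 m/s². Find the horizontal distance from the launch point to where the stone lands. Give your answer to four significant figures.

70.17 m

Components: v_x = 14.41 cos 19.71° = 13.566 m/s, v_y = 14.41 sin 19.71° = 4.8599 m/s.
Vertical: 0 = 106.1 + 4.8599 t − ½(9.81) t² ⇒ 4.905 t² − 4.8599 t − 106.1 = 0.
t = [4.8599 + √(23.619 + 2081.7)] / 9.810 = 5.1726 s.
Horizontal: R = v_x · t = 13.566 × 5.1726 = 70.17 m.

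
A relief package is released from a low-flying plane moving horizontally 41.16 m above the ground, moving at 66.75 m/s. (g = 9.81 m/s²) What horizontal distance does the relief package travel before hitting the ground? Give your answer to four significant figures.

193.4 m

Initial vertical velocity is zero, so the fall time comes from h = ½ g t²: t = √(2 × 41.16 / 9.81) = 2.8968 s.
Horizontal motion is uniform at 66.75 m/s, so x = 66.75 × 2.8968 = 193.4 m.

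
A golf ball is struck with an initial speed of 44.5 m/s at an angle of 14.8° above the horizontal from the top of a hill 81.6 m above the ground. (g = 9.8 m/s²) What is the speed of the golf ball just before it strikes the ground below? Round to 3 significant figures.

59.8 m/s

v_x = 44.5 cos 14.8° = 43.02 m/s is unchanged throughout.
For the vertical component, v_y² = v_y0² + 2 g h = (11.37)² + 2×9.8×81.6 = 1729, so |v_y| = 41.58 m/s.
Impact speed = √(v_x² + v_y²) = √(1851 + 1729) = 59.8 m/s.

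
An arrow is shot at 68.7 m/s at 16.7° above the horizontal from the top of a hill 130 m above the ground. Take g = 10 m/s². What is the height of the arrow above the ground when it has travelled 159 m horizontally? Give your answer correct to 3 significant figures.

v_x = 68.7 cos 16.7° = 65.80 m/s, v_y0 = 68.7 sin 16.7° = 19.74 m/s.
Time to reach x = 159 m: t = x / v_x = 159 / 65.80 = 2.416 s.
y = 130 + v_y0 t − ½ g t² = 130 + 19.74×2.416 − 5.000×2.416² = 149 m.

149 m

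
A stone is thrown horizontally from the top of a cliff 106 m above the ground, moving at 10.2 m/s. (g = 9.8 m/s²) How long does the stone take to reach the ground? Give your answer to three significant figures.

The horizontal speed doesn't affect the fall. With v_y0 = 0, h = ½ g t².
t = √(2 × 106 / 9.8) = √21.63 = 4.65 s.

4.65 s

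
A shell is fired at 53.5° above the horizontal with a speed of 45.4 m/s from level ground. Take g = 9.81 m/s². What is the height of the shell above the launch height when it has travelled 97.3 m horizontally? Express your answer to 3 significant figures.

67.8 m

v_x = 45.4 cos 53.5° = 27.00 m/s, v_y0 = 45.4 sin 53.5° = 36.50 m/s.
Time to reach x = 97.3 m: t = x / v_x = 97.3 / 27.00 = 3.604 s.
y = v_y0 t − ½ g t² = 36.50×3.604 − 4.905×3.604² = 67.8 m.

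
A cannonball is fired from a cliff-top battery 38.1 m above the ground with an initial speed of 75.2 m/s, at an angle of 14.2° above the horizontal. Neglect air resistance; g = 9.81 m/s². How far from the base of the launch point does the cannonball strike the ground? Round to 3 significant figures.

Components: v_x = 75.2 cos 14.2° = 72.90 m/s, v_y = 75.2 sin 14.2° = 18.45 m/s.
Vertical: 0 = 38.1 + 18.45 t − ½(9.81) t² ⇒ 4.905 t² − 18.45 t − 38.1 = 0.
t = [18.45 + √(340.4 + 747.5)] / 9.810 = 5.243 s.
Horizontal: R = v_x · t = 72.90 × 5.243 = 382 m.

382 m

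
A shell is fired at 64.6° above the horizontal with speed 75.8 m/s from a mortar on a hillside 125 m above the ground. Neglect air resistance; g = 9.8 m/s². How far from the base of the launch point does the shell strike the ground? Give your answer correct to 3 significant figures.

Components: v_x = 75.8 cos 64.6° = 32.51 m/s, v_y = 75.8 sin 64.6° = 68.47 m/s.
Vertical: 0 = 125 + 68.47 t − ½(9.8) t² ⇒ 4.900 t² − 68.47 t − 125 = 0.
t = [68.47 + √(4688 + 2450)] / 9.800 = 15.61 s.
Horizontal: R = v_x · t = 32.51 × 15.61 = 507 m.

507 m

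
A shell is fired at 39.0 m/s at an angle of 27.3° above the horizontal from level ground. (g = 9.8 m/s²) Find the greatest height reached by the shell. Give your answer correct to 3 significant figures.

16.3 m

Vertical component of launch velocity: v_y = 39.0 sin 27.3° = 17.89 m/s.
At the highest point the vertical velocity is zero, so v_y² = 2 g h_max.
h_max = (17.89)² / (2 × 9.8) = 320.1 / 19.60 = 16.3 m.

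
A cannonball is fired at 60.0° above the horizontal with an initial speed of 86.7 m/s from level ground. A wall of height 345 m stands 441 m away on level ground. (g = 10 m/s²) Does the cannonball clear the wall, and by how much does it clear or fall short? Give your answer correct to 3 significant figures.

No — it falls 98.6 m short of clearing the wall.

v_x = 86.7 cos 60.0° = 43.35 m/s; v_y0 = 86.7 sin 60.0° = 75.08 m/s.
Time to reach the wall: t = 441 / 43.35 = 10.17 s.
Height at that point: y = 75.08×10.17 − 5.000×10.17² = 246.4 m.
That is 345 − 246.4 = 98.6 m below the top of the wall, so the cannonball does not clear it.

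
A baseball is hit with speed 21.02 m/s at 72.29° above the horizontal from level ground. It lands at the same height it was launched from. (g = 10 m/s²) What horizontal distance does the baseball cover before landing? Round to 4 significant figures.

Components: v_x = 21.02 cos 72.29° = 6.3943 m/s, v_y = 21.02 sin 72.29° = 20.024 m/s.
Time of flight (same landing height): t = 2 v_y / g = 2 × 20.024 / 10 = 4.0048 s.
Range: R = v_x · t = 6.3943 × 4.0048 = 25.61 m.

25.61 m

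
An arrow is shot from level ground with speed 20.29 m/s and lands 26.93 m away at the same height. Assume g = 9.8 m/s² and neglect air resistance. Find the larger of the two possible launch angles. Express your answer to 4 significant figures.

70.06°

Level-ground range: R = v₀² sin(2θ)/g ⇒ sin 2θ = R g / v₀² = 26.93×9.8/20.29² = 0.6411.
2θ = arcsin(0.6411) = 39.874° or 180° − 39.874° = 140.126°.
So θ = 19.94° or θ = 70.06°.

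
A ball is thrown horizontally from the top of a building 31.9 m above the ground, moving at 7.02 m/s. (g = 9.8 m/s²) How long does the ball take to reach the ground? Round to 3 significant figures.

The horizontal speed doesn't affect the fall. With v_y0 = 0, h = ½ g t².
t = √(2 × 31.9 / 9.8) = √6.510 = 2.55 s.

2.55 s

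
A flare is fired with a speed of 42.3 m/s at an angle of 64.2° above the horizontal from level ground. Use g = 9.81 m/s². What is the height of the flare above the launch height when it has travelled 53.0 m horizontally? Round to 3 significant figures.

v_x = 42.3 cos 64.2° = 18.41 m/s, v_y0 = 42.3 sin 64.2° = 38.08 m/s.
Time to reach x = 53.0 m: t = x / v_x = 53.0 / 18.41 = 2.879 s.
y = v_y0 t − ½ g t² = 38.08×2.879 − 4.905×2.879² = 69.0 m.

69.0 m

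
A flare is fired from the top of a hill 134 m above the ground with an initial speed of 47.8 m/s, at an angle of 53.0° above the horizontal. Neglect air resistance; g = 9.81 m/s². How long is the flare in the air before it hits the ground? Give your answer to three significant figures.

10.4 s

Vertical component: v_y = 47.8 sin 53.0° = 38.17 m/s.
Taking up as positive with launch at y = 134 m, landing at y = 0: 0 = 134 + 38.17 t − ½(9.81) t².
Solving 4.905 t² − 38.17 t − 134 = 0 gives t = [38.17 + √(38.17² + 4·4.905·134)] / 9.810 = 10.4 s.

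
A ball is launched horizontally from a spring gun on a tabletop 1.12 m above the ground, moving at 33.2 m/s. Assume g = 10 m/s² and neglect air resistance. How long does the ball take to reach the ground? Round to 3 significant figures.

0.473 s

The horizontal speed doesn't affect the fall. With v_y0 = 0, h = ½ g t².
t = √(2 × 1.12 / 10) = √0.2240 = 0.473 s.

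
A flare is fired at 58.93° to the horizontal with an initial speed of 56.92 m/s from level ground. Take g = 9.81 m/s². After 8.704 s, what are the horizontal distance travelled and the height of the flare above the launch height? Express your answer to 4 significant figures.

v_x = 56.92 cos 58.93° = 29.376 m/s; v_y0 = 56.92 sin 58.93° = 48.754 m/s.
x = v_x t = 29.376 × 8.704 = 255.7 m.
y = v_y0 t − ½ g t² = 48.754×8.704 − 4.905×8.704² = 52.75 m.

x = 255.7 m, y = 52.75 m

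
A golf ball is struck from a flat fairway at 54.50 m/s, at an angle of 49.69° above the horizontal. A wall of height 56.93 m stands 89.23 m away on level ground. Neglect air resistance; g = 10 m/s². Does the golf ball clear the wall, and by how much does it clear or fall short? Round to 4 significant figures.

Yes — it clears the wall by 16.22 m.

v_x = 54.50 cos 49.69° = 35.257 m/s; v_y0 = 54.50 sin 49.69° = 41.559 m/s.
Time to reach the wall: t = 89.23 / 35.257 = 2.5308 s.
Height at that point: y = 41.559×2.5308 − 5.000×2.5308² = 73.153 m.
That is 73.153 − 56.93 = 16.22 m above the top of the wall, so the golf ball clears it.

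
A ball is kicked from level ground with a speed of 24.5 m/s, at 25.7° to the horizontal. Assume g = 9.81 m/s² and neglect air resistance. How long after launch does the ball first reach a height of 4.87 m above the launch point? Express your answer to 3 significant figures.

v_y0 = 24.5 sin 25.7° = 10.62 m/s.
Set y = v_y0 t − ½ g t² = 4.87: 4.905 t² − 10.62 t + 4.87 = 0.
t = [10.62 ± √(112.8 − 95.55)] / 9.81 = (10.62 ± 4.153) / 9.81, giving t = 0.659 s or t = 1.51 s.
The ball is on the way up at the first time, so t = 0.659 s.

0.659 s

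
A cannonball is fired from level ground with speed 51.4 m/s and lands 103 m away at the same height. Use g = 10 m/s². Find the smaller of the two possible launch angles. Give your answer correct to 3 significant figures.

Level-ground range: R = v₀² sin(2θ)/g ⇒ sin 2θ = R g / v₀² = 103×10/51.4² = 0.3899.
2θ = arcsin(0.3899) = 22.95° or 180° − 22.95° = 157.05°.
So θ = 11.5° or θ = 78.5°.

11.5°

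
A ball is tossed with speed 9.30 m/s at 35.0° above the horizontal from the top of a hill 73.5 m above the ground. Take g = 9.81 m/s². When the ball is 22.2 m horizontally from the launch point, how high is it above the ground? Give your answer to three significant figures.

v_x = 9.30 cos 35.0° = 7.618 m/s, v_y0 = 9.30 sin 35.0° = 5.334 m/s.
Time to reach x = 22.2 m: t = x / v_x = 22.2 / 7.618 = 2.914 s.
y = 73.5 + v_y0 t − ½ g t² = 73.5 + 5.334×2.914 − 4.905×2.914² = 47.4 m.

47.4 m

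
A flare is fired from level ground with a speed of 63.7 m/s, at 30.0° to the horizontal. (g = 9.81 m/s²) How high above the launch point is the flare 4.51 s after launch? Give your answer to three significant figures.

43.9 m

v_y0 = 63.7 sin 30.0° = 31.85 m/s.
y(t) = v_y0 t − ½ g t² = 31.85×4.51 − 4.905×4.51² = 43.9 m.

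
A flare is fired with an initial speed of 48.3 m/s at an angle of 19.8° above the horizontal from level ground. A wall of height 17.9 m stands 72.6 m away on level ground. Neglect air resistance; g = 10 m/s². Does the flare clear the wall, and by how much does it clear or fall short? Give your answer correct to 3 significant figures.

v_x = 48.3 cos 19.8° = 45.44 m/s; v_y0 = 48.3 sin 19.8° = 16.36 m/s.
Time to reach the wall: t = 72.6 / 45.44 = 1.598 s.
Height at that point: y = 16.36×1.598 − 5.000×1.598² = 13.38 m.
That is 17.9 − 13.38 = 4.52 m below the top of the wall, so the flare does not clear it.

No — it falls 4.52 m short of clearing the wall.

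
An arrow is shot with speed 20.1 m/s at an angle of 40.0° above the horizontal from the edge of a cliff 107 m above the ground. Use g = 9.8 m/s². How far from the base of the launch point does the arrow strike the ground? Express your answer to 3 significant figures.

95.1 m

Components: v_x = 20.1 cos 40.0° = 15.40 m/s, v_y = 20.1 sin 40.0° = 12.92 m/s.
Vertical: 0 = 107 + 12.92 t − ½(9.8) t² ⇒ 4.900 t² − 12.92 t − 107 = 0.
t = [12.92 + √(166.9 + 2097)] / 9.800 = 6.174 s.
Horizontal: R = v_x · t = 15.40 × 6.174 = 95.1 m.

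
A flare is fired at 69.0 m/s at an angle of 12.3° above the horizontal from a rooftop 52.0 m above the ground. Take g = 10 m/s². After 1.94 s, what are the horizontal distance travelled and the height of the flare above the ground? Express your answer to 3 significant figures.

x = 131 m, y = 61.7 m

v_x = 69.0 cos 12.3° = 67.42 m/s; v_y0 = 69.0 sin 12.3° = 14.70 m/s.
x = v_x t = 67.42 × 1.94 = 131 m.
y = 52.0 + v_y0 t − ½ g t² = 61.7 m.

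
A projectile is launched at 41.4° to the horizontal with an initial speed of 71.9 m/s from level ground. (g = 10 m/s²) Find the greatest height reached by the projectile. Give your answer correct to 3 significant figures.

113 m

Vertical component of launch velocity: v_y = 71.9 sin 41.4° = 47.55 m/s.
At the highest point the vertical velocity is zero, so v_y² = 2 g h_max.
h_max = (47.55)² / (2 × 10) = 2261 / 20.00 = 113 m.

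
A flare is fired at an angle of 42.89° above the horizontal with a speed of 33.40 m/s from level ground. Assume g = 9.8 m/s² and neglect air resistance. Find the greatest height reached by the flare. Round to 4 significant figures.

26.36 m

Vertical component of launch velocity: v_y = 33.40 sin 42.89° = 22.732 m/s.
At the highest point the vertical velocity is zero, so v_y² = 2 g h_max.
h_max = (22.732)² / (2 × 9.8) = 516.74 / 19.60 = 26.36 m.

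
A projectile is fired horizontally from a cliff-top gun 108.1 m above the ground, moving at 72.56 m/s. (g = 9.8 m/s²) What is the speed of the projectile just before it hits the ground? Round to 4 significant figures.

85.93 m/s

Fall time: t = √(2 × 108.1 / 9.8) = 4.6969 s.
At impact: v_x = 72.56 m/s (unchanged), v_y = g t = 9.8 × 4.6969 = 46.030 m/s.
Speed = √(v_x² + v_y²) = √(5265.0 + 2118.8) = 85.93 m/s.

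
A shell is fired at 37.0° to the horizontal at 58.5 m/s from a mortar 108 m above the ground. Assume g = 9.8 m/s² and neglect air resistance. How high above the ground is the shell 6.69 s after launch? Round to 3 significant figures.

v_y0 = 58.5 sin 37.0° = 35.21 m/s.
y(t) = 108 + v_y0 t − ½ g t² = 108 + 35.21×6.69 − ½×9.8×6.69² = 124 m.

124 m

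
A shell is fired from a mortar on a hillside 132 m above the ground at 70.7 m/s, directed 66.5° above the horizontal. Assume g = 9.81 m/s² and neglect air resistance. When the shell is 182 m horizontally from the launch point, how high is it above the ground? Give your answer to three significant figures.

346 m

v_x = 70.7 cos 66.5° = 28.19 m/s, v_y0 = 70.7 sin 66.5° = 64.84 m/s.
Time to reach x = 182 m: t = x / v_x = 182 / 28.19 = 6.456 s.
y = 132 + v_y0 t − ½ g t² = 132 + 64.84×6.456 − 4.905×6.456² = 346 m.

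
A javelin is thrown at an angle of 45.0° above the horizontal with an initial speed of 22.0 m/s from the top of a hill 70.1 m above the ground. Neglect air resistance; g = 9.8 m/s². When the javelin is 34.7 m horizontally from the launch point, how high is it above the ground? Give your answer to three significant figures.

80.4 m

v_x = 22.0 cos 45.0° = 15.56 m/s, v_y0 = 22.0 sin 45.0° = 15.56 m/s.
Time to reach x = 34.7 m: t = x / v_x = 34.7 / 15.56 = 2.230 s.
y = 70.1 + v_y0 t − ½ g t² = 70.1 + 15.56×2.230 − 4.900×2.230² = 80.4 m.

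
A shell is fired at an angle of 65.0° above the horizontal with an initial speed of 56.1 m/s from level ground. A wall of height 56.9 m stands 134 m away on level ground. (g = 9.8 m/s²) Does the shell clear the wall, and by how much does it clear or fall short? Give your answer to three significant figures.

Yes — it clears the wall by 73.9 m.

v_x = 56.1 cos 65.0° = 23.71 m/s; v_y0 = 56.1 sin 65.0° = 50.84 m/s.
Time to reach the wall: t = 134 / 23.71 = 5.652 s.
Height at that point: y = 50.84×5.652 − 4.900×5.652² = 130.8 m.
That is 130.8 − 56.9 = 73.9 m above the top of the wall, so the shell clears it.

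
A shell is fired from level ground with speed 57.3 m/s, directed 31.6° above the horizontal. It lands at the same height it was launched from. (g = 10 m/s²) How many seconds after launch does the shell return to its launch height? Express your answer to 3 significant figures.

Vertical component: v_y = 57.3 sin 31.6° = 30.02 m/s.
For a projectile landing at launch height, time of flight is t = 2 v_y / g = 2 × 30.02 / 10 = 6.00 s.

6.00 s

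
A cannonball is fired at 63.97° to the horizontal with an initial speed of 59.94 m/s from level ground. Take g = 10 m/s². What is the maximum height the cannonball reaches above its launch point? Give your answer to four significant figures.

Vertical component of launch velocity: v_y = 59.94 sin 63.97° = 53.860 m/s.
At the highest point the vertical velocity is zero, so v_y² = 2 g h_max.
h_max = (53.860)² / (2 × 10) = 2900.9 / 20.00 = 145.0 m.

145.0 m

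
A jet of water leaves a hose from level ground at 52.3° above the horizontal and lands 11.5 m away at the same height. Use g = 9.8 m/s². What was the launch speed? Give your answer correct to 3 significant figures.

On level ground, R = v₀² sin(2θ) / g, so v₀ = √(R g / sin 2θ).
sin(2 × 52.3°) = 0.9677.
v₀ = √(11.5 × 9.8 / 0.9677) = √116.5 = 10.8 m/s.

10.8 m/s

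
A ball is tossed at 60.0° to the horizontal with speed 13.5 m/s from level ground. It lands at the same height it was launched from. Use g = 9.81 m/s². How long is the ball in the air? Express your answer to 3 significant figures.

2.38 s

Vertical component: v_y = 13.5 sin 60.0° = 11.69 m/s.
For a projectile landing at launch height, time of flight is t = 2 v_y / g = 2 × 11.69 / 9.81 = 2.38 s.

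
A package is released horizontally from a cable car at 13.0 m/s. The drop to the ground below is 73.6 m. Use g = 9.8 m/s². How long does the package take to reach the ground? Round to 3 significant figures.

3.88 s

The horizontal speed doesn't affect the fall. With v_y0 = 0, h = ½ g t².
t = √(2 × 73.6 / 9.8) = √15.02 = 3.88 s.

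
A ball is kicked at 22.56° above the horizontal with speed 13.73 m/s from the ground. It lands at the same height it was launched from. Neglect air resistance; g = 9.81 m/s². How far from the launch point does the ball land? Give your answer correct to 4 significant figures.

13.62 m

For level ground, R = v₀² sin(2θ) / g.
sin(2 × 22.56°) = sin 45.120° = 0.7086.
R = (13.73)² × 0.7086 / 9.81 = 13.62 m.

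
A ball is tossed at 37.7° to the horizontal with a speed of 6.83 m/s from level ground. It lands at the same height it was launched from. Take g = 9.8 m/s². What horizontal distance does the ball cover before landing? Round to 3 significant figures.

4.61 m

Components: v_x = 6.83 cos 37.7° = 5.404 m/s, v_y = 6.83 sin 37.7° = 4.177 m/s.
Time of flight (same landing height): t = 2 v_y / g = 2 × 4.177 / 9.8 = 0.8524 s.
Range: R = v_x · t = 5.404 × 0.8524 = 4.61 m.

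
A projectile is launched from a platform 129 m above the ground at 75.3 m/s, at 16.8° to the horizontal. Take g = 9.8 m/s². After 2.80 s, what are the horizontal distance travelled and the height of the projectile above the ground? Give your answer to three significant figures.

x = 202 m, y = 152 m

v_x = 75.3 cos 16.8° = 72.09 m/s; v_y0 = 75.3 sin 16.8° = 21.76 m/s.
x = v_x t = 72.09 × 2.80 = 202 m.
y = 129 + v_y0 t − ½ g t² = 152 m.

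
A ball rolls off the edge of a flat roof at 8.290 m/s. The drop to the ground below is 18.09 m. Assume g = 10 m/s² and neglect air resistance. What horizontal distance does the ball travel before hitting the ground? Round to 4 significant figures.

15.77 m

Initial vertical velocity is zero, so the fall time comes from h = ½ g t²: t = √(2 × 18.09 / 10) = 1.9021 s.
Horizontal motion is uniform at 8.290 m/s, so x = 8.290 × 1.9021 = 15.77 m.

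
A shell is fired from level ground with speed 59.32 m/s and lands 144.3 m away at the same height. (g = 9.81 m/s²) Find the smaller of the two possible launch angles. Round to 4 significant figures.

Level-ground range: R = v₀² sin(2θ)/g ⇒ sin 2θ = R g / v₀² = 144.3×9.81/59.32² = 0.4023.
2θ = arcsin(0.4023) = 23.722° or 180° − 23.722° = 156.278°.
So θ = 11.86° or θ = 78.14°.

11.86°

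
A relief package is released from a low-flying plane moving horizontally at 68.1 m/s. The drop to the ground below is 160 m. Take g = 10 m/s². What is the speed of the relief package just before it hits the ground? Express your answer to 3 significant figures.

Fall time: t = √(2 × 160 / 10) = 5.657 s.
At impact: v_x = 68.1 m/s (unchanged), v_y = g t = 10 × 5.657 = 56.57 m/s.
Speed = √(v_x² + v_y²) = √(4638 + 3200) = 88.5 m/s.

88.5 m/s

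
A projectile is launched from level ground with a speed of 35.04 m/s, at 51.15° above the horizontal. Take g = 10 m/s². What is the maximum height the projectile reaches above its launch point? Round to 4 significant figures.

37.23 m

Vertical component of launch velocity: v_y = 35.04 sin 51.15° = 27.289 m/s.
At the highest point the vertical velocity is zero, so v_y² = 2 g h_max.
h_max = (27.289)² / (2 × 10) = 744.69 / 20.00 = 37.23 m.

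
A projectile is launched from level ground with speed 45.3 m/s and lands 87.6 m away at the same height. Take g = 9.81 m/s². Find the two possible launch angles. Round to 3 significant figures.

12.4° and 77.6°

Level-ground range: R = v₀² sin(2θ)/g ⇒ sin 2θ = R g / v₀² = 87.6×9.81/45.3² = 0.4188.
2θ = arcsin(0.4188) = 24.76° or 180° − 24.76° = 155.24°.
So θ = 12.4° or θ = 77.6°.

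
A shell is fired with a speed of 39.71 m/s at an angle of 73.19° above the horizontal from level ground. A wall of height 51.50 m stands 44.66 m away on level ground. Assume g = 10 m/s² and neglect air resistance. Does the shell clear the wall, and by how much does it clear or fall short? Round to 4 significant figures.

v_x = 39.71 cos 73.19° = 11.484 m/s; v_y0 = 39.71 sin 73.19° = 38.013 m/s.
Time to reach the wall: t = 44.66 / 11.484 = 3.8889 s.
Height at that point: y = 38.013×3.8889 − 5.000×3.8889² = 72.211 m.
That is 72.211 − 51.50 = 20.71 m above the top of the wall, so the shell clears it.

Yes — it clears the wall by 20.71 m.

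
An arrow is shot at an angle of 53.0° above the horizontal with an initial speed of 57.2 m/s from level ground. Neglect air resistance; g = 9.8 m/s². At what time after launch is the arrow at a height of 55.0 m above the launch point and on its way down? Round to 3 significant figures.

v_y0 = 57.2 sin 53.0° = 45.68 m/s.
Set y = v_y0 t − ½ g t² = 55.0: 4.900 t² − 45.68 t + 55.0 = 0.
t = [45.68 ± √(2087 − 1078)] / 9.8 = (45.68 ± 31.76) / 9.8, giving t = 1.42 s or t = 7.90 s.
On the way down corresponds to the larger root: t = 7.90 s.

7.90 s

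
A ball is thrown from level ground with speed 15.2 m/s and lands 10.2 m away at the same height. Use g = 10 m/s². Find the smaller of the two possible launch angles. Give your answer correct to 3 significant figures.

Level-ground range: R = v₀² sin(2θ)/g ⇒ sin 2θ = R g / v₀² = 10.2×10/15.2² = 0.4415.
2θ = arcsin(0.4415) = 26.20° or 180° − 26.20° = 153.80°.
So θ = 13.1° or θ = 76.9°.

13.1°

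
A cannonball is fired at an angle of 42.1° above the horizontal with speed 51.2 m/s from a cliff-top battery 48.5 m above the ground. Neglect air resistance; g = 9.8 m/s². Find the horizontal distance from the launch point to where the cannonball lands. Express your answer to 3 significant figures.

312 m

Components: v_x = 51.2 cos 42.1° = 37.99 m/s, v_y = 51.2 sin 42.1° = 34.33 m/s.
Vertical: 0 = 48.5 + 34.33 t − ½(9.8) t² ⇒ 4.900 t² − 34.33 t − 48.5 = 0.
t = [34.33 + √(1179 + 950.6)] / 9.800 = 8.212 s.
Horizontal: R = v_x · t = 37.99 × 8.212 = 312 m.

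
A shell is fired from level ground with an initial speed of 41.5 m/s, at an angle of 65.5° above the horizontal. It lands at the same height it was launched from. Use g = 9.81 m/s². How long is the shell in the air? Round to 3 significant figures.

Vertical component: v_y = 41.5 sin 65.5° = 37.76 m/s.
For a projectile landing at launch height, time of flight is t = 2 v_y / g = 2 × 37.76 / 9.81 = 7.70 s.

7.70 s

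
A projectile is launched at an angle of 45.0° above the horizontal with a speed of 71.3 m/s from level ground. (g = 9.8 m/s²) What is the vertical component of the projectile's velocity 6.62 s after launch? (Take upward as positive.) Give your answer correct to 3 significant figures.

-14.5 m/s

Initial vertical component: v_y0 = 71.3 sin 45.0° = 50.42 m/s.
v_y(t) = v_y0 − g t = 50.42 − 9.8 × 6.62 = -14.5 m/s.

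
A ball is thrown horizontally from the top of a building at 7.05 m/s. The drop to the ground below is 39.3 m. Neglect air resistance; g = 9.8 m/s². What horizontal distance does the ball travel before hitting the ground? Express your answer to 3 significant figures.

20.0 m

Initial vertical velocity is zero, so the fall time comes from h = ½ g t²: t = √(2 × 39.3 / 9.8) = 2.832 s.
Horizontal motion is uniform at 7.05 m/s, so x = 7.05 × 2.832 = 20.0 m.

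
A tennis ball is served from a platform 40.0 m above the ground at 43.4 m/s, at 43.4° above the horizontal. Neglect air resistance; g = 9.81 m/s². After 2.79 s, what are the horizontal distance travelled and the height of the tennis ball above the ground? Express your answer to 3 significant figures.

x = 88.0 m, y = 85.0 m

v_x = 43.4 cos 43.4° = 31.53 m/s; v_y0 = 43.4 sin 43.4° = 29.82 m/s.
x = v_x t = 31.53 × 2.79 = 88.0 m.
y = 40.0 + v_y0 t − ½ g t² = 85.0 m.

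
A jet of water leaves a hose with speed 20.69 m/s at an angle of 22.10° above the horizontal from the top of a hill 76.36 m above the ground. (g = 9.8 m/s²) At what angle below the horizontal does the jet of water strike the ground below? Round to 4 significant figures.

64.09°

v_x = 20.69 cos 22.10° = 19.170 m/s.
At impact |v_y| = √(v_y0² + 2 g h) = √(7.7841² + 2×9.8×76.36) = 39.462 m/s.
Angle below horizontal = arctan(|v_y| / v_x) = arctan(39.462 / 19.170) = 64.09°.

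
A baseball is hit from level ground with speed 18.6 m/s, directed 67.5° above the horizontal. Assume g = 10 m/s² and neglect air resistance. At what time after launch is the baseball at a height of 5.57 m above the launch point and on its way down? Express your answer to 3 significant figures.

3.07 s

v_y0 = 18.6 sin 67.5° = 17.18 m/s.
Set y = v_y0 t − ½ g t² = 5.57: 5.000 t² − 17.18 t + 5.57 = 0.
t = [17.18 ± √(295.2 − 111.4)] / 10 = (17.18 ± 13.56) / 10, giving t = 0.362 s or t = 3.07 s.
On the way down corresponds to the larger root: t = 3.07 s.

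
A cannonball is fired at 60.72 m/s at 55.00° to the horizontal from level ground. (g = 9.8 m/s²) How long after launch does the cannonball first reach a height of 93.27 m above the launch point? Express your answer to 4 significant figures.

2.482 s

v_y0 = 60.72 sin 55.00° = 49.739 m/s.
Set y = v_y0 t − ½ g t² = 93.27: 4.900 t² − 49.739 t + 93.27 = 0.
t = [49.739 ± √(2474.0 − 1828.1)] / 9.8 = (49.739 ± 25.415) / 9.8, giving t = 2.482 s or t = 7.669 s.
The cannonball is on the way up at the first time, so t = 2.482 s.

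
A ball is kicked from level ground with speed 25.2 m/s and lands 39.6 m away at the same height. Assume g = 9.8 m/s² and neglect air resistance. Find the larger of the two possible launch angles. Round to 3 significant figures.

71.2°

Level-ground range: R = v₀² sin(2θ)/g ⇒ sin 2θ = R g / v₀² = 39.6×9.8/25.2² = 0.6111.
2θ = arcsin(0.6111) = 37.67° or 180° − 37.67° = 142.33°.
So θ = 18.8° or θ = 71.2°.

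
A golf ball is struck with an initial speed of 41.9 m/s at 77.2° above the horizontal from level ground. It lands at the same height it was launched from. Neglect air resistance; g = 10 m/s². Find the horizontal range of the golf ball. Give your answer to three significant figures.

For level ground, R = v₀² sin(2θ) / g.
sin(2 × 77.2°) = sin 154.4° = 0.4321.
R = (41.9)² × 0.4321 / 10 = 75.9 m.

75.9 m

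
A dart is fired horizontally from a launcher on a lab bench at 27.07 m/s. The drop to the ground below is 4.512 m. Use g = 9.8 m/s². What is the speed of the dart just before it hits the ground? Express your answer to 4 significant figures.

Fall time: t = √(2 × 4.512 / 9.8) = 0.95959 s.
At impact: v_x = 27.07 m/s (unchanged), v_y = g t = 9.8 × 0.95959 = 9.4040 m/s.
Speed = √(v_x² + v_y²) = √(732.78 + 88.435) = 28.66 m/s.

28.66 m/s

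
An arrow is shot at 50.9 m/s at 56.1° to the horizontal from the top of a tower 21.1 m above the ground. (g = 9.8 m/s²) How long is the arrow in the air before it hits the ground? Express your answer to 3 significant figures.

Vertical component: v_y = 50.9 sin 56.1° = 42.25 m/s.
Taking up as positive with launch at y = 21.1 m, landing at y = 0: 0 = 21.1 + 42.25 t − ½(9.8) t².
Solving 4.900 t² − 42.25 t − 21.1 = 0 gives t = [42.25 + √(42.25² + 4·4.900·21.1)] / 9.800 = 9.10 s.

9.10 s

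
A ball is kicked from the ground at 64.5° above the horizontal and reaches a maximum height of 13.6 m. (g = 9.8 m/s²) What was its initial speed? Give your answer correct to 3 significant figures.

18.1 m/s

At maximum height v_y = 0, so (v₀ sin θ)² = 2 g H.
v₀ sin 64.5° = √(2 × 9.8 × 13.6) = 16.33 m/s.
v₀ = 16.33 / sin 64.5° = 16.33 / 0.9026 = 18.1 m/s.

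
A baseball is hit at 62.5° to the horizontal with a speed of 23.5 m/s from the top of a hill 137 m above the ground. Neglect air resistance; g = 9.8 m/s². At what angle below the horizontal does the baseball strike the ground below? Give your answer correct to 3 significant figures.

79.0°

v_x = 23.5 cos 62.5° = 10.85 m/s.
At impact |v_y| = √(v_y0² + 2 g h) = √(20.84² + 2×9.8×137) = 55.85 m/s.
Angle below horizontal = arctan(|v_y| / v_x) = arctan(55.85 / 10.85) = 79.0°.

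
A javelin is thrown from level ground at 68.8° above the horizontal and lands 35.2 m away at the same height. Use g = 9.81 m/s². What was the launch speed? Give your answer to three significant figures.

22.6 m/s

On level ground, R = v₀² sin(2θ) / g, so v₀ = √(R g / sin 2θ).
sin(2 × 68.8°) = 0.6743.
v₀ = √(35.2 × 9.81 / 0.6743) = √512.1 = 22.6 m/s.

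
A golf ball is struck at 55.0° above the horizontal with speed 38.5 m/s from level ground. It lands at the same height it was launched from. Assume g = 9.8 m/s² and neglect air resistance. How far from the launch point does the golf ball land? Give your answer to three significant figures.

142 m

For level ground, R = v₀² sin(2θ) / g.
sin(2 × 55.0°) = sin 110.0° = 0.9397.
R = (38.5)² × 0.9397 / 9.8 = 142 m.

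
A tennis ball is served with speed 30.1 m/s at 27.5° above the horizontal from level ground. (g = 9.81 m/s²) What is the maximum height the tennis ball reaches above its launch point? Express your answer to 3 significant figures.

Vertical component of launch velocity: v_y = 30.1 sin 27.5° = 13.90 m/s.
At the highest point the vertical velocity is zero, so v_y² = 2 g h_max.
h_max = (13.90)² / (2 × 9.81) = 193.2 / 19.62 = 9.85 m.

9.85 m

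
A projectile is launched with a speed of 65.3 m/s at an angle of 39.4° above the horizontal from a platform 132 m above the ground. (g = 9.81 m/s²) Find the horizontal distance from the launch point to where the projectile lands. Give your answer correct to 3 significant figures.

Components: v_x = 65.3 cos 39.4° = 50.46 m/s, v_y = 65.3 sin 39.4° = 41.45 m/s.
Vertical: 0 = 132 + 41.45 t − ½(9.81) t² ⇒ 4.905 t² − 41.45 t − 132 = 0.
t = [41.45 + √(1718 + 2590)] / 9.810 = 10.92 s.
Horizontal: R = v_x · t = 50.46 × 10.92 = 551 m.

551 m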